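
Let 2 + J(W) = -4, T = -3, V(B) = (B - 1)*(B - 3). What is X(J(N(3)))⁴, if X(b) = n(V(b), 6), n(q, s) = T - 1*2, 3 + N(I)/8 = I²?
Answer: 625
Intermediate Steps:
V(B) = (-1 + B)*(-3 + B)
N(I) = -24 + 8*I²
J(W) = -6 (J(W) = -2 - 4 = -6)
n(q, s) = -5 (n(q, s) = -3 - 1*2 = -3 - 2 = -5)
X(b) = -5
X(J(N(3)))⁴ = (-5)⁴ = 625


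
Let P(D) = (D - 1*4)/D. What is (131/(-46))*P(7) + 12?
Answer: 3471/322 ≈ 10.780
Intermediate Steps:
P(D) = (-4 + D)/D (P(D) = (D - 4)/D = (-4 + D)/D)
(131/(-46))*P(7) + 12 = (131/(-46))*((-4 + 7)/7) + 12 = (131*(-1/46))*((1/7)*3) + 12 = -131/46*3/7 + 12 = -393/322 + 12 = 3471/322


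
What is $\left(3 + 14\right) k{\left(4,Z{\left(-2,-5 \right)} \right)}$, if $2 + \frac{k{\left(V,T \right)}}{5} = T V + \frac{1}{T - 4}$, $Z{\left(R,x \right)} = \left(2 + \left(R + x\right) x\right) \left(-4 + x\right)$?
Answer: $- \frac{38212515}{337} \approx -1.1339 \cdot 10^{5}$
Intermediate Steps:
$Z{\left(R,x \right)} = \left(-4 + x\right) \left(2 + x \left(R + x\right)\right)$ ($Z{\left(R,x \right)} = \left(2 + x \left(R + x\right)\right) \left(-4 + x\right) = \left(-4 + x\right) \left(2 + x \left(R + x\right)\right)$)
$k{\left(V,T \right)} = -10 + \frac{5}{-4 + T} + 5 T V$ ($k{\left(V,T \right)} = -10 + 5 \left(T V + \frac{1}{T - 4}\right) = -10 + 5 \left(T V + \frac{1}{-4 + T}\right) = -10 + 5 \left(\frac{1}{-4 + T} + T V\right) = -10 + \left(\frac{5}{-4 + T} + 5 T V\right) = -10 + \frac{5}{-4 + T} + 5 T V$)
$\left(3 + 14\right) k{\left(4,Z{\left(-2,-5 \right)} \right)} = \left(3 + 14\right) \frac{5 \left(9 - 2 \left(-8 + \left(-5\right)^{3} - 4 \left(-5\right)^{2} + 2 \left(-5\right) - 2 \left(-5\right)^{2} - \left(-8\right) \left(-5\right)\right) + 4 \left(-8 + \left(-5\right)^{3} - 4 \left(-5\right)^{2} + 2 \left(-5\right) - 2 \left(-5\right)^{2} - \left(-8\right) \left(-5\right)\right)^{2} - 4 \left(-8 + \left(-5\right)^{3} - 4 \left(-5\right)^{2} + 2 \left(-5\right) - 2 \left(-5\right)^{2} - \left(-8\right) \left(-5\right)\right) 4\right)}{-4 - \left(18 + 40 + 125 + 150\right)} = 17 \frac{5 \left(9 - 2 \left(-8 - 125 - 100 - 10 - 50 - 40\right) + 4 \left(-8 - 125 - 100 - 10 - 50 - 40\right)^{2} - 4 \left(-8 - 125 - 100 - 10 - 50 - 40\right) 4\right)}{-4 - 333} = 17 \frac{5 \left(9 - -666 + 4 \left(-333\right)^{2} - \left(-1332\right) 4\right)}{-4 - 333} = 17 \frac{5 \left(9 + 666 + 4 \cdot 110889 + 5328\right)}{-337} = 17 \cdot 5 \left(- \frac{1}{337}\right) \left(9 + 666 + 443556 + 5328\right) = 17 \cdot 5 \left(- \frac{1}{337}\right) 449559 = 17 \left(- \frac{2247795}{337}\right) = - \frac{38212515}{337}$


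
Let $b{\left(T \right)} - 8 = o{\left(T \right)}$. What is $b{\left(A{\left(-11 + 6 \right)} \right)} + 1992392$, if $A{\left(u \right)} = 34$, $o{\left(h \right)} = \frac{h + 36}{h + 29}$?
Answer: $\frac{17931610}{9} \approx 1.9924 \cdot 10^{6}$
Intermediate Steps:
$o{\left(h \right)} = \frac{36 + h}{29 + h}$
$b{\left(T \right)} = 8 + \frac{36 + T}{29 + T}$
$b{\left(A{\left(-11 + 6 \right)} \right)} + 1992392 = \frac{268 + 9 \cdot 34}{29 + 34} + 1992392 = \frac{268 + 306}{63} + 1992392 = \frac{1}{63} \cdot 574 + 1992392 = \frac{82}{9} + 1992392 = \frac{17931610}{9}$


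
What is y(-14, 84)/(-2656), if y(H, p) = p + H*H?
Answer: -35/332 ≈ -0.10542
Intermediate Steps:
y(H, p) = p + H**2
y(-14, 84)/(-2656) = (84 + (-14)**2)/(-2656) = (84 + 196)*(-1/2656) = 280*(-1/2656) = -35/332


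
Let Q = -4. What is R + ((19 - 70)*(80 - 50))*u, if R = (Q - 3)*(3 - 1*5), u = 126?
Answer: -192766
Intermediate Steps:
R = 14 (R = (-4 - 3)*(3 - 1*5) = -7*(3 - 5) = -7*(-2) = 14)
R + ((19 - 70)*(80 - 50))*u = 14 + ((19 - 70)*(80 - 50))*126 = 14 - 51*30*126 = 14 - 1530*126 = 14 - 192780 = -192766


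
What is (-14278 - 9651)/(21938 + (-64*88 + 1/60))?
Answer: -1435740/978361 ≈ -1.4675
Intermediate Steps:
(-14278 - 9651)/(21938 + (-64*88 + 1/60)) = -23929/(21938 + (-5632 + 1/60)) = -23929/(21938 - 337919/60) = -23929/978361/60 = -23929*60/978361 = -1435740/978361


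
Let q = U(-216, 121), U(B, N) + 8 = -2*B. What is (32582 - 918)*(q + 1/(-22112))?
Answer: 18554088773/1382 ≈ 1.3426e+7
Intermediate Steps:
U(B, N) = -8 - 2*B
q = 424 (q = -8 - 2*(-216) = -8 + 432 = 424)
(32582 - 918)*(q + 1/(-22112)) = (32582 - 918)*(424 + 1/(-22112)) = 31664*(424 - 1/22112) = 31664*(9375487/22112) = 18554088773/1382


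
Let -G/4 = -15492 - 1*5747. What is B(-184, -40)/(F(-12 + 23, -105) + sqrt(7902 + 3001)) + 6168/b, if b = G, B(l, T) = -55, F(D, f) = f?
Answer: 122843349/2591158 + 55*sqrt(10903)/122 ≈ 94.482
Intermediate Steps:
G = 84956 (G = -4*(-15492 - 1*5747) = -4*(-15492 - 5747) = -4*(-21239) = 84956)
b = 84956
B(-184, -40)/(F(-12 + 23, -105) + sqrt(7902 + 3001)) + 6168/b = -55/(-105 + sqrt(7902 + 3001)) + 6168/84956 = -55/(-105 + sqrt(10903)) + 6168*(1/84956) = -55/(-105 + sqrt(10903)) + 1542/21239 = 1542/21239 - 55/(-105 + sqrt(10903))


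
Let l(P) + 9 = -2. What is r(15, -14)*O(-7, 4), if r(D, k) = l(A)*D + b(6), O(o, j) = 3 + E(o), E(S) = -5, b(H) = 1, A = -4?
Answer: 328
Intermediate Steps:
O(o, j) = -2 (O(o, j) = 3 - 5 = -2)
l(P) = -11 (l(P) = -9 - 2 = -11)
r(D, k) = 1 - 11*D (r(D, k) = -11*D + 1 = 1 - 11*D)
r(15, -14)*O(-7, 4) = (1 - 11*15)*(-2) = (1 - 165)*(-2) = -164*(-2) = 328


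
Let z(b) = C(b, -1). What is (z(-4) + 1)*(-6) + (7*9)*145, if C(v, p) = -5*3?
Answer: 9219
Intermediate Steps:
C(v, p) = -15
z(b) = -15
(z(-4) + 1)*(-6) + (7*9)*145 = (-15 + 1)*(-6) + (7*9)*145 = -14*(-6) + 63*145 = 84 + 9135 = 9219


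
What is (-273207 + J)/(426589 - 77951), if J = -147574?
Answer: -420781/348638 ≈ -1.2069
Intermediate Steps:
(-273207 + J)/(426589 - 77951) = (-273207 - 147574)/(426589 - 77951) = -420781/348638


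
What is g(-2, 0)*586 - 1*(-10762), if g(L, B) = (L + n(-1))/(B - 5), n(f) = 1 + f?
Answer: 54982/5 ≈ 10996.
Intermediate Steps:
g(L, B) = L/(-5 + B) (g(L, B) = (L + (1 - 1))/(B - 5) = (L + 0)/(-5 + B) = L/(-5 + B))
g(-2, 0)*586 - 1*(-10762) = -2/(-5 + 0)*586 - 1*(-10762) = -2/(-5)*586 + 10762 = -2*(-⅕)*586 + 10762 = (⅖)*586 + 10762 = 1172/5 + 10762 = 54982/5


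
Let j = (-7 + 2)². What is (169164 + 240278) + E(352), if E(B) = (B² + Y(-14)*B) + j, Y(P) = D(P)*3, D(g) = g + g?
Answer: 503803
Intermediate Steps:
D(g) = 2*g
Y(P) = 6*P (Y(P) = (2*P)*3 = 6*P)
j = 25 (j = (-5)² = 25)
E(B) = 25 + B² - 84*B (E(B) = (B² + (6*(-14))*B) + 25 = (B² - 84*B) + 25 = 25 + B² - 84*B)
(169164 + 240278) + E(352) = (169164 + 240278) + (25 + 352² - 84*352) = 409442 + (25 + 123904 - 29568) = 409442 + 94361 = 503803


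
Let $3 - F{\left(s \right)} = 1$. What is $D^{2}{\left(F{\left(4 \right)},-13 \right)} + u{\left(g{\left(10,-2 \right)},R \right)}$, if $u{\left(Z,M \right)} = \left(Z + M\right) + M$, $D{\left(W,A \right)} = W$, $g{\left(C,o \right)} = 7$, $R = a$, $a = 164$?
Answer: $339$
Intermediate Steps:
$F{\left(s \right)} = 2$ ($F{\left(s \right)} = 3 - 1 = 2$)
$R = 164$
$u{\left(Z,M \right)} = Z + 2 M$ ($u{\left(Z,M \right)} = \left(M + Z\right) + M = Z + 2 M$)
$D^{2}{\left(F{\left(4 \right)},-13 \right)} + u{\left(g{\left(10,-2 \right)},R \right)} = 2^{2} + \left(7 + 2 \cdot 164\right) = 4 + \left(7 + 328\right) = 4 + 335 = 339$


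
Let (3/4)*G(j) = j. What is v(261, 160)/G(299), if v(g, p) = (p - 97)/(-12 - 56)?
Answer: -189/81328 ≈ -0.0023239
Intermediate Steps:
v(g, p) = 97/68 - p/68 (v(g, p) = (-97 + p)/(-68) = (-97 + p)*(-1/68) = 97/68 - p/68)
G(j) = 4*j/3
v(261, 160)/G(299) = (97/68 - 1/68*160)/(((4/3)*299)) = (97/68 - 40/17)/(1196/3) = -63/68*3/1196 = -189/81328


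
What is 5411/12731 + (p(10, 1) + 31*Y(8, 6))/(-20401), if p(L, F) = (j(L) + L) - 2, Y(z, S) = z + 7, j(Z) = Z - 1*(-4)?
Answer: 104189814/259725131 ≈ 0.40115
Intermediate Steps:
j(Z) = 4 + Z (j(Z) = Z + 4 = 4 + Z)
Y(z, S) = 7 + z
p(L, F) = 2 + 2*L (p(L, F) = ((4 + L) + L) - 2 = (4 + 2*L) - 2 = 2 + 2*L)
5411/12731 + (p(10, 1) + 31*Y(8, 6))/(-20401) = 5411/12731 + ((2 + 2*10) + 31*(7 + 8))/(-20401) = 5411*(1/12731) + ((2 + 20) + 31*15)*(-1/20401) = 5411/12731 + (22 + 465)*(-1/20401) = 5411/12731 + 487*(-1/20401) = 5411/12731 - 487/20401 = 104189814/259725131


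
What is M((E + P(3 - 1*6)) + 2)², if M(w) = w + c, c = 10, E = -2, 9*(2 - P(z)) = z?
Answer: 1369/9 ≈ 152.11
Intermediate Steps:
P(z) = 2 - z/9
M(w) = 10 + w (M(w) = w + 10 = 10 + w)
M((E + P(3 - 1*6)) + 2)² = (10 + ((-2 + (2 - (3 - 1*6)/9)) + 2))² = (10 + ((-2 + (2 - (3 - 6)/9)) + 2))² = (10 + ((-2 + (2 - ⅑*(-3))) + 2))² = (10 + ((-2 + (2 + ⅓)) + 2))² = (10 + ((-2 + 7/3) + 2))² = (10 + (⅓ + 2))² = (10 + 7/3)² = (37/3)² = 1369/9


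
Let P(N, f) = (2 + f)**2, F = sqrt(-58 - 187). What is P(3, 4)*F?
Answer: 252*I*sqrt(5) ≈ 563.49*I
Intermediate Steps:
F = 7*I*sqrt(5) (F = sqrt(-245) = 7*I*sqrt(5) ≈ 15.652*I)
P(3, 4)*F = (2 + 4)**2*(7*I*sqrt(5)) = 6**2*(7*I*sqrt(5)) = 36*(7*I*sqrt(5)) = 252*I*sqrt(5)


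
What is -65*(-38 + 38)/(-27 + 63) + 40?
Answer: 40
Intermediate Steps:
-65*(-38 + 38)/(-27 + 63) + 40 = -0/36 + 40 = -65*0 + 40 = 0 + 40 = 40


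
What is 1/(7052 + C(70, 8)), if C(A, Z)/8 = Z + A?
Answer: 1/7676 ≈ 0.00013028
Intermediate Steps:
C(A, Z) = 8*A + 8*Z (C(A, Z) = 8*(Z + A) = 8*(A + Z) = 8*A + 8*Z)
1/(7052 + C(70, 8)) = 1/(7052 + (8*70 + 8*8)) = 1/(7052 + (560 + 64)) = 1/(7052 + 624) = 1/7676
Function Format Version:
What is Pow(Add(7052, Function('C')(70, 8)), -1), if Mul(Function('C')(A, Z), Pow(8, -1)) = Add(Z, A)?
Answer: Rational(1, 7676) ≈ 0.00013028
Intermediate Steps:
Function('C')(A, Z) = Add(Mul(8, A), Mul(8, Z)) (Function('C')(A, Z) = Mul(8, Add(Z, A)) = Mul(8, Add(A, Z)) = Add(Mul(8, A), Mul(8, Z)))
Pow(Add(7052, Function('C')(70, 8)), -1) = Pow(Add(7052, Add(Mul(8, 70), Mul(8, 8))), -1) = Pow(Add(7052, Add(560, 64)), -1) = Pow(Add(7052, 624), -1) = Pow(7676, -1) = Rational(1, 7676)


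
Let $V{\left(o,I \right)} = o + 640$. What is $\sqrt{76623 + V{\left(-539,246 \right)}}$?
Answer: $2 \sqrt{19181} \approx 276.99$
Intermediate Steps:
$V{\left(o,I \right)} = 640 + o$
$\sqrt{76623 + V{\left(-539,246 \right)}} = \sqrt{76623 + \left(640 - 539\right)} = \sqrt{76623 + 101} = \sqrt{76724} = 2 \sqrt{19181}$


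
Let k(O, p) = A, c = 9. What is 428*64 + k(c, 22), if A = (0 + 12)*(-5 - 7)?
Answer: 27248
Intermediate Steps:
A = -144 (A = 12*(-12) = -144)
k(O, p) = -144
428*64 + k(c, 22) = 428*64 - 144 = 27392 - 144 = 27248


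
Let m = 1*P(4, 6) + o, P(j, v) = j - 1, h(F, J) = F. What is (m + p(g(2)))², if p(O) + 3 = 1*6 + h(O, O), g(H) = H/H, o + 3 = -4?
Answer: 0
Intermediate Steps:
o = -7 (o = -3 - 4 = -7)
g(H) = 1
p(O) = 3 + O (p(O) = -3 + (1*6 + O) = -3 + (6 + O) = 3 + O)
P(j, v) = -1 + j
m = -4 (m = 1*(-1 + 4) - 7 = 1*3 - 7 = 3 - 7 = -4)
(m + p(g(2)))² = (-4 + (3 + 1))² = (-4 + 4)² = 0² = 0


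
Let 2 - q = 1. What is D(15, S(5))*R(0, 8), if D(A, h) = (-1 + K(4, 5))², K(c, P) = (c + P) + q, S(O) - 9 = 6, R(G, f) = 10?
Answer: 810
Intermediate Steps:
q = 1 (q = 2 - 1*1 = 2 - 1 = 1)
S(O) = 15 (S(O) = 9 + 6 = 15)
K(c, P) = 1 + P + c (K(c, P) = (c + P) + 1 = (P + c) + 1 = 1 + P + c)
D(A, h) = 81 (D(A, h) = (-1 + (1 + 5 + 4))² = (-1 + 10)² = 9² = 81)
D(15, S(5))*R(0, 8) = 81*10 = 810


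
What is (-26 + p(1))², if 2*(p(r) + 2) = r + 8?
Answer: 2209/4 ≈ 552.25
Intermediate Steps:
p(r) = 2 + r/2 (p(r) = -2 + (r + 8)/2 = -2 + (8 + r)/2 = -2 + (4 + r/2) = 2 + r/2)
(-26 + p(1))² = (-26 + (2 + (½)*1))² = (-26 + (2 + ½))² = (-26 + 5/2)² = (-47/2)² = 2209/4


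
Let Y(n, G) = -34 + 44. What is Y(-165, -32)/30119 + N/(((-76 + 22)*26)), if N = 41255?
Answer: -1242545305/42287076 ≈ -29.384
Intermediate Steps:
Y(n, G) = 10
Y(-165, -32)/30119 + N/(((-76 + 22)*26)) = 10/30119 + 41255/(((-76 + 22)*26)) = 10*(1/30119) + 41255/((-54*26)) = 10/30119 + 41255/(-1404) = 10/30119 + 41255*(-1/1404) = 10/30119 - 41255/1404 = -1242545305/42287076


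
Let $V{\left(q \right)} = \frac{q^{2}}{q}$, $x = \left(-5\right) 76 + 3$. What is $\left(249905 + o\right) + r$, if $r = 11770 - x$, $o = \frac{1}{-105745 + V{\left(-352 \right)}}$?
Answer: $\frac{27802931043}{106097} \approx 2.6205 \cdot 10^{5}$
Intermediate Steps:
$x = -377$ ($x = -380 + 3 = -377$)
$V{\left(q \right)} = q$
$o = - \frac{1}{106097}$ ($o = \frac{1}{-105745 - 352} = \frac{1}{-106097} = - \frac{1}{106097} \approx -9.4253 \cdot 10^{-6}$)
$r = 12147$ ($r = 11770 - -377 = 11770 + 377 = 12147$)
$\left(249905 + o\right) + r = \left(249905 - \frac{1}{106097}\right) + 12147 = \frac{26514170784}{106097} + 12147 = \frac{27802931043}{106097}$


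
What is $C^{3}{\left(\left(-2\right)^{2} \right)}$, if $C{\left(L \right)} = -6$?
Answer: $-216$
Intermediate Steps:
$C^{3}{\left(\left(-2\right)^{2} \right)} = \left(-6\right)^{3} = -216$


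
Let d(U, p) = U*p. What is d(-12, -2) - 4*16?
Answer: -40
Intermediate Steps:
d(-12, -2) - 4*16 = -12*(-2) - 4*16 = 24 - 64 = -40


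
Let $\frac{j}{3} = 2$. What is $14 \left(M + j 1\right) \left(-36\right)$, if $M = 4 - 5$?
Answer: $-2520$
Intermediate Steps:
$M = -1$ ($M = 4 - 5 = -1$)
$j = 6$ ($j = 3 \cdot 2 = 6$)
$14 \left(M + j 1\right) \left(-36\right) = 14 \left(-1 + 6 \cdot 1\right) \left(-36\right) = 14 \left(-1 + 6\right) \left(-36\right) = 14 \cdot 5 \left(-36\right) = 70 \left(-36\right) = -2520$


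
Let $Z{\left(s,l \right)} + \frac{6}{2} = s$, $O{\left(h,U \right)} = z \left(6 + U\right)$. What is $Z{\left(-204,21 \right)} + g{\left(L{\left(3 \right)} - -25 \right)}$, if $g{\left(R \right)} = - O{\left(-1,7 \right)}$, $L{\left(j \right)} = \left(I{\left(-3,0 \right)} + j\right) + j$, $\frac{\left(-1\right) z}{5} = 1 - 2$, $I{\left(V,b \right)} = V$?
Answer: $-272$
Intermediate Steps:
$z = 5$ ($z = - 5 \left(1 - 2\right) = \left(-5\right) \left(-1\right) = 5$)
$L{\left(j \right)} = -3 + 2 j$ ($L{\left(j \right)} = \left(-3 + j\right) + j = -3 + 2 j$)
$O{\left(h,U \right)} = 30 + 5 U$ ($O{\left(h,U \right)} = 5 \left(6 + U\right) = 30 + 5 U$)
$Z{\left(s,l \right)} = -3 + s$
$g{\left(R \right)} = -65$ ($g{\left(R \right)} = - (30 + 5 \cdot 7) = - (30 + 35) = \left(-1\right) 65 = -65$)
$Z{\left(-204,21 \right)} + g{\left(L{\left(3 \right)} - -25 \right)} = \left(-3 - 204\right) - 65 = -207 - 65 = -272$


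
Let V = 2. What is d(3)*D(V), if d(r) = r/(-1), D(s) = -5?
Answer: 15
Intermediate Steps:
d(r) = -r (d(r) = r*(-1) = -r)
d(3)*D(V) = -1*3*(-5) = -3*(-5) = 15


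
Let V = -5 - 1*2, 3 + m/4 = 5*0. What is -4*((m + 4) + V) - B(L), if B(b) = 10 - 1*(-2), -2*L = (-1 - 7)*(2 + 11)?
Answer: 48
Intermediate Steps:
m = -12 (m = -12 + 4*(5*0) = -12 + 4*0 = -12 + 0 = -12)
L = 52 (L = -(-1 - 7)*(2 + 11)/2 = -(-4)*13 = -1/2*(-104) = 52)
B(b) = 12 (B(b) = 10 + 2 = 12)
V = -7 (V = -5 - 2 = -7)
-4*((m + 4) + V) - B(L) = -4*((-12 + 4) - 7) - 1*12 = -4*(-8 - 7) - 12 = -4*(-15) - 12 = 60 - 12 = 48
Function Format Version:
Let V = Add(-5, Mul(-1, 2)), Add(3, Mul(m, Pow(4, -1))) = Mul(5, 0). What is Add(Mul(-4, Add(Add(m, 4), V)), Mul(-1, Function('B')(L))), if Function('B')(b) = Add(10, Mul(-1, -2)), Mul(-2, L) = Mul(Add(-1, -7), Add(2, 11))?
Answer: 48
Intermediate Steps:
m = -12 (m = Add(-12, Mul(4, Mul(5, 0))) = Add(-12, Mul(4, 0)) = Add(-12, 0) = -12)
L = 52 (L = Mul(Rational(-1, 2), Mul(Add(-1, -7), Add(2, 11))) = Mul(Rational(-1, 2), Mul(-8, 13)) = Mul(Rational(-1, 2), -104) = 52)
Function('B')(b) = 12 (Function('B')(b) = Add(10, 2) = 12)
V = -7 (V = Add(-5, -2) = -7)
Add(Mul(-4, Add(Add(m, 4), V)), Mul(-1, Function('B')(L))) = Add(Mul(-4, Add(Add(-12, 4), -7)), Mul(-1, 12)) = Add(Mul(-4, Add(-8, -7)), -12) = Add(Mul(-4, -15), -12) = Add(60, -12) = 48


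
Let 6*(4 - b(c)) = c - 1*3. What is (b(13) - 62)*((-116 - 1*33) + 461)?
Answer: -18616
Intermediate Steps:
b(c) = 9/2 - c/6 (b(c) = 4 - (c - 1*3)/6 = 4 - (c - 3)/6 = 4 - (-3 + c)/6 = 4 + (1/2 - c/6) = 9/2 - c/6)
(b(13) - 62)*((-116 - 1*33) + 461) = ((9/2 - 1/6*13) - 62)*((-116 - 1*33) + 461) = ((9/2 - 13/6) - 62)*((-116 - 33) + 461) = (7/3 - 62)*(-149 + 461) = -179/3*312 = -18616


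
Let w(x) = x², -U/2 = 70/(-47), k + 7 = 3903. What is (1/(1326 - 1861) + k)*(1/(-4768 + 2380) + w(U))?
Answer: 97553401774169/2822174220 ≈ 34567.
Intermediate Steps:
k = 3896 (k = -7 + 3903 = 3896)
U = 140/47 (U = -140/(-47) = -140*(-1)/47 = -2*(-70/47) = 140/47 ≈ 2.9787)
(1/(1326 - 1861) + k)*(1/(-4768 + 2380) + w(U)) = (1/(1326 - 1861) + 3896)*(1/(-4768 + 2380) + (140/47)²) = (1/(-535) + 3896)*(1/(-2388) + 19600/2209) = (-1/535 + 3896)*(-1/2388 + 19600/2209) = (2084359/535)*(46802591/5275092) = 97553401774169/2822174220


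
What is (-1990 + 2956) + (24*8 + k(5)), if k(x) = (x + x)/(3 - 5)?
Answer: 1153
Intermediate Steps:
k(x) = -x (k(x) = (2*x)/(-2) = (2*x)*(-½) = -x)
(-1990 + 2956) + (24*8 + k(5)) = (-1990 + 2956) + (24*8 - 1*5) = 966 + (192 - 5) = 966 + 187 = 1153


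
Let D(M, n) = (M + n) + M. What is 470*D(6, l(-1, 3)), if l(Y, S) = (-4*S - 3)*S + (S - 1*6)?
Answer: -16920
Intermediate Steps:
l(Y, S) = -6 + S + S*(-3 - 4*S) (l(Y, S) = (-3 - 4*S)*S + (S - 6) = S*(-3 - 4*S) + (-6 + S) = -6 + S + S*(-3 - 4*S))
D(M, n) = n + 2*M
470*D(6, l(-1, 3)) = 470*((-6 - 4*3**2 - 2*3) + 2*6) = 470*((-6 - 4*9 - 6) + 12) = 470*((-6 - 36 - 6) + 12) = 470*(-48 + 12) = 470*(-36) = -16920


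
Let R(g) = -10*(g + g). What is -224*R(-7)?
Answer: -31360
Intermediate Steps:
R(g) = -20*g
-224*R(-7) = -(-4480)*(-7) = -224*140 = -31360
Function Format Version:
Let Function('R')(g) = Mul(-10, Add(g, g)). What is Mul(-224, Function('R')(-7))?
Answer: -31360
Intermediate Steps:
Function('R')(g) = Mul(-20, g) (Function('R')(g) = Mul(-10, Mul(2, g)) = Mul(-20, g))
Mul(-224, Function('R')(-7)) = Mul(-224, Mul(-20, -7)) = Mul(-224, 140) = -31360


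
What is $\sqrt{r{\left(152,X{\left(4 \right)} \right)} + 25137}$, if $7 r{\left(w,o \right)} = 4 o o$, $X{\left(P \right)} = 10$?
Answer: $\frac{\sqrt{1234513}}{7} \approx 158.73$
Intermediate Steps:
$r{\left(w,o \right)} = \frac{4 o^{2}}{7}$ ($r{\left(w,o \right)} = \frac{4 o o}{7} = \frac{4 o^{2}}{7}$)
$\sqrt{r{\left(152,X{\left(4 \right)} \right)} + 25137} = \sqrt{\frac{4 \cdot 10^{2}}{7} + 25137} = \sqrt{\frac{4}{7} \cdot 100 + 25137} = \sqrt{\frac{400}{7} + 25137} = \sqrt{\frac{176359}{7}} = \frac{\sqrt{1234513}}{7}$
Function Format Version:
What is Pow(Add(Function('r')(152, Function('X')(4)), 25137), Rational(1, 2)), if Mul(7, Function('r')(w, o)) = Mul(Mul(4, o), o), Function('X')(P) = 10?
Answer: Mul(Rational(1, 7), Pow(1234513, Rational(1, 2))) ≈ 158.73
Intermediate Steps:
Function('r')(w, o) = Mul(Rational(4, 7), Pow(o, 2)) (Function('r')(w, o) = Mul(Rational(1, 7), Mul(Mul(4, o), o)) = Mul(Rational(1, 7), Mul(4, Pow(o, 2))) = Mul(Rational(4, 7), Pow(o, 2)))
Pow(Add(Function('r')(152, Function('X')(4)), 25137), Rational(1, 2)) = Pow(Add(Mul(Rational(4, 7), Pow(10, 2)), 25137), Rational(1, 2)) = Pow(Add(Mul(Rational(4, 7), 100), 25137), Rational(1, 2)) = Pow(Add(Rational(400, 7), 25137), Rational(1, 2)) = Pow(Rational(176359, 7), Rational(1, 2)) = Mul(Rational(1, 7), Pow(1234513, Rational(1, 2)))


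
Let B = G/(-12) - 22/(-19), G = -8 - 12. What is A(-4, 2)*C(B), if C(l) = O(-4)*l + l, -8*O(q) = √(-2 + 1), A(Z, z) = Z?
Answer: -644/57 + 161*I/114 ≈ -11.298 + 1.4123*I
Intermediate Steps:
G = -20
O(q) = -I/8 (O(q) = -√(-2 + 1)/8 = -I/8)
B = 161/57 (B = -20/(-12) - 22/(-19) = -20*(-1/12) - 22*(-1/19) = 5/3 + 22/19 = 161/57 ≈ 2.8246)
C(l) = l - I*l/8 (C(l) = (-I/8)*l + l = -I*l/8 + l = l - I*l/8)
A(-4, 2)*C(B) = -161*(8 - I)/(2*57) = -4*(161/57 - 161*I/456) = -644/57 + 161*I/114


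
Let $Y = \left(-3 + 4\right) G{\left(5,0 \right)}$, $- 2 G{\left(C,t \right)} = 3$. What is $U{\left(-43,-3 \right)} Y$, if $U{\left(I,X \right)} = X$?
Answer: $\frac{9}{2} \approx 4.5$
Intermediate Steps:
$G{\left(C,t \right)} = - \frac{3}{2}$ ($G{\left(C,t \right)} = \left(- \frac{1}{2}\right) 3 = - \frac{3}{2}$)
$Y = - \frac{3}{2}$ ($Y = \left(-3 + 4\right) \left(- \frac{3}{2}\right) = 1 \left(- \frac{3}{2}\right) = - \frac{3}{2} \approx -1.5$)
$U{\left(-43,-3 \right)} Y = \left(-3\right) \left(- \frac{3}{2}\right) = \frac{9}{2}$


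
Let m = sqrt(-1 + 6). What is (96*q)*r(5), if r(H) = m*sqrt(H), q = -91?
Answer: -43680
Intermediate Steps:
m = sqrt(5) ≈ 2.2361
r(H) = sqrt(5)*sqrt(H)
(96*q)*r(5) = (96*(-91))*(sqrt(5)*sqrt(5)) = -8736*5 = -43680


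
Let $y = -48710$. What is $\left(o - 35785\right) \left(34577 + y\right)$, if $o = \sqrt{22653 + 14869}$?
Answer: $505749405 - 14133 \sqrt{37522} \approx 5.0301 \cdot 10^{8}$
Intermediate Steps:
$o = \sqrt{37522} \approx 193.71$
$\left(o - 35785\right) \left(34577 + y\right) = \left(\sqrt{37522} - 35785\right) \left(34577 - 48710\right) = \left(-35785 + \sqrt{37522}\right) \left(-14133\right) = 505749405 - 14133 \sqrt{37522}$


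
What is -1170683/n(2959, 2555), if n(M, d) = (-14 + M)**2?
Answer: -1170683/8673025 ≈ -0.13498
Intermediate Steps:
-1170683/n(2959, 2555) = -1170683/(-14 + 2959)**2 = -1170683/(2945**2) = -1170683/8673025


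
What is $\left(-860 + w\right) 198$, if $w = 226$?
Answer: $-125532$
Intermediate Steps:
$\left(-860 + w\right) 198 = \left(-860 + 226\right) 198 = \left(-634\right) 198 = -125532$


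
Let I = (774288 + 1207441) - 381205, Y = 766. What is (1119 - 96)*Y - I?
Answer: -816906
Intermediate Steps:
I = 1600524 (I = 1981729 - 381205 = 1600524)
(1119 - 96)*Y - I = (1119 - 96)*766 - 1*1600524 = 1023*766 - 1600524 = 783618 - 1600524 = -816906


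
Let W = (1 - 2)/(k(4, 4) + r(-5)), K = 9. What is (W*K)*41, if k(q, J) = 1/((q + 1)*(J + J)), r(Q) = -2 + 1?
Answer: 4920/13 ≈ 378.46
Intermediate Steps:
r(Q) = -1
k(q, J) = 1/(2*J*(1 + q)) (k(q, J) = 1/((1 + q)*(2*J)) = 1/(2*J*(1 + q)))
W = 40/39 (W = (1 - 2)/((½)/(4*(1 + 4)) - 1) = -1/((½)*(¼)/5 - 1) = -1/((½)*(¼)*(⅕) - 1) = -1/(1/40 - 1) = -1/(-39/40) = -1*(-40/39) = 40/39 ≈ 1.0256)
(W*K)*41 = ((40/39)*9)*41 = (120/13)*41 = 4920/13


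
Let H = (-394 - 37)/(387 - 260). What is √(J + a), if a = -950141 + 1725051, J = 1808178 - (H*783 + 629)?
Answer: √41695340282/127 ≈ 1607.8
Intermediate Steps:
H = -431/127 ≈ -3.3937
J = 229896196/127 (J = 1808178 - (-431/127*783 + 629) = 1808178 - (-337473/127 + 629) = 1808178 - 1*(-257590/127) = 1808178 + 257590/127 = 229896196/127 ≈ 1.8102e+6)
a = 774910
√(J + a) = √(229896196/127 + 774910) = √(328309766/127) = √41695340282/127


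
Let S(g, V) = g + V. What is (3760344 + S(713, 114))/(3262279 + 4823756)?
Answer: 3761171/8086035 ≈ 0.46514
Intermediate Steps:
S(g, V) = V + g
(3760344 + S(713, 114))/(3262279 + 4823756) = (3760344 + (114 + 713))/(3262279 + 4823756) = (3760344 + 827)/8086035 = 3761171*(1/8086035) = 3761171/8086035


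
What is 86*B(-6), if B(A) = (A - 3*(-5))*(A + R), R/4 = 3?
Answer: 4644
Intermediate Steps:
R = 12 (R = 4*3 = 12)
B(A) = (12 + A)*(15 + A) (B(A) = (A - 3*(-5))*(A + 12) = (A + 15)*(12 + A) = (15 + A)*(12 + A) = (12 + A)*(15 + A))
86*B(-6) = 86*(180 + (-6)² + 27*(-6)) = 86*(180 + 36 - 162) = 86*54 = 4644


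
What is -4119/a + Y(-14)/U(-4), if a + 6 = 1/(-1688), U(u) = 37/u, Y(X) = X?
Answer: 257823488/374773 ≈ 687.95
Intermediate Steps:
a = -10129/1688 (a = -6 + 1/(-1688) = -6 - 1/1688 = -10129/1688 ≈ -6.0006)
-4119/a + Y(-14)/U(-4) = -4119/(-10129/1688) - 14/(37/(-4)) = -4119*(-1688/10129) - 14/(37*(-¼)) = 6952872/10129 - 14/(-37/4) = 6952872/10129 - 14*(-4/37) = 6952872/10129 + 56/37 = 257823488/374773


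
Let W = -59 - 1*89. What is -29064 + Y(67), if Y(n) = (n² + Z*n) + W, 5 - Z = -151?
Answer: -14271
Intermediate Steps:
Z = 156 (Z = 5 - 1*(-151) = 5 + 151 = 156)
W = -148 (W = -59 - 89 = -148)
Y(n) = -148 + n² + 156*n (Y(n) = (n² + 156*n) - 148 = -148 + n² + 156*n)
-29064 + Y(67) = -29064 + (-148 + 67² + 156*67) = -29064 + (-148 + 4489 + 10452) = -29064 + 14793 = -14271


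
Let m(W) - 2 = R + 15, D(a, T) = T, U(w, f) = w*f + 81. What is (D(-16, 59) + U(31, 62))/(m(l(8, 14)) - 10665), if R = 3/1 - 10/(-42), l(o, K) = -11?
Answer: -21651/111770 ≈ -0.19371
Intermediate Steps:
U(w, f) = 81 + f*w (U(w, f) = f*w + 81 = 81 + f*w)
R = 68/21 (R = 3*1 - 10*(-1/42) = 3 + 5/21 = 68/21 ≈ 3.2381)
m(W) = 425/21 (m(W) = 2 + (68/21 + 15) = 2 + 383/21 = 425/21)
(D(-16, 59) + U(31, 62))/(m(l(8, 14)) - 10665) = (59 + (81 + 62*31))/(425/21 - 10665) = (59 + (81 + 1922))/(-223540/21) = (59 + 2003)*(-21/223540) = 2062*(-21/223540) = -21651/111770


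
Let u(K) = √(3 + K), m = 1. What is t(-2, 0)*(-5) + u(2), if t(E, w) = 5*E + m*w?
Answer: 50 + √5 ≈ 52.236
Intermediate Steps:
t(E, w) = w + 5*E (t(E, w) = 5*E + 1*w = 5*E + w = w + 5*E)
t(-2, 0)*(-5) + u(2) = (0 + 5*(-2))*(-5) + √(3 + 2) = (0 - 10)*(-5) + √5 = -10*(-5) + √5 = 50 + √5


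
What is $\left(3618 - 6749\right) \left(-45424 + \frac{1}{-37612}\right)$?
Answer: $\frac{5349274328059}{37612} \approx 1.4222 \cdot 10^{8}$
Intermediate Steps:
$\left(3618 - 6749\right) \left(-45424 + \frac{1}{-37612}\right) = - 3131 \left(-45424 - \frac{1}{37612}\right) = \left(-3131\right) \left(- \frac{1708487489}{37612}\right) = \frac{5349274328059}{37612}$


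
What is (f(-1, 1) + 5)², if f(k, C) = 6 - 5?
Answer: 36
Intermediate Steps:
f(k, C) = 1
(f(-1, 1) + 5)² = (1 + 5)² = 6² = 36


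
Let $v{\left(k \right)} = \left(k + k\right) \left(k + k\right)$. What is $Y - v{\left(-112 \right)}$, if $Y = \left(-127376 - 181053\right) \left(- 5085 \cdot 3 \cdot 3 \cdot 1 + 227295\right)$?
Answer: $-55989166546$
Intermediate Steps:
$Y = -55989116370$ ($Y = - 308429 \left(- 5085 \cdot 9 \cdot 1 + 227295\right) = - 308429 \left(\left(-5085\right) 9 + 227295\right) = - 308429 \left(-45765 + 227295\right) = \left(-308429\right) 181530 = -55989116370$)
$v{\left(k \right)} = 4 k^{2}$ ($v{\left(k \right)} = 2 k 2 k = 4 k^{2}$)
$Y - v{\left(-112 \right)} = -55989116370 - 4 \left(-112\right)^{2} = -55989116370 - 4 \cdot 12544 = -55989116370 - 50176 = -55989166546$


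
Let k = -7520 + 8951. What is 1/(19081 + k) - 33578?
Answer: -688751935/20512 ≈ -33578.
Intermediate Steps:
k = 1431
1/(19081 + k) - 33578 = 1/(19081 + 1431) - 33578 = 1/20512 - 33578 = -688751935/20512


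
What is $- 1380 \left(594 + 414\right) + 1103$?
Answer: $-1389937$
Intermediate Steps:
$- 1380 \left(594 + 414\right) + 1103 = \left(-1380\right) 1008 + 1103 = -1391040 + 1103 = -1389937$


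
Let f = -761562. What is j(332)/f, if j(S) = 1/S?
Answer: -1/252838584 ≈ -3.9551e-9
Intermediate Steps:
j(332)/f = 1/(332*(-761562)) = (1/332)*(-1/761562) = -1/252838584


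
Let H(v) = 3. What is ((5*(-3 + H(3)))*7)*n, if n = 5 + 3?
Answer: 0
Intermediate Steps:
n = 8
((5*(-3 + H(3)))*7)*n = ((5*(-3 + 3))*7)*8 = ((5*0)*7)*8 = (0*7)*8 = 0*8 = 0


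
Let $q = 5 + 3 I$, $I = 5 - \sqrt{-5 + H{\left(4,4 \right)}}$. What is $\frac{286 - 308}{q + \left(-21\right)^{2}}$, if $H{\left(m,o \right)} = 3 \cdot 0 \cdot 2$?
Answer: $- \frac{5071}{106283} - \frac{33 i \sqrt{5}}{106283} \approx -0.047712 - 0.00069428 i$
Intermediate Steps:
$H{\left(m,o \right)} = 0$ ($H{\left(m,o \right)} = 3 \cdot 0 = 0$)
$I = 5 - i \sqrt{5}$ ($I = 5 - \sqrt{-5 + 0} = 5 - \sqrt{-5} = 5 - i \sqrt{5} \approx 5.0 - 2.2361 i$)
$q = 20 - 3 i \sqrt{5}$ ($q = 5 + 3 \left(5 - i \sqrt{5}\right) = 5 + \left(15 - 3 i \sqrt{5}\right) = 20 - 3 i \sqrt{5} \approx 20.0 - 6.7082 i$)
$\frac{286 - 308}{q + \left(-21\right)^{2}} = \frac{286 - 308}{\left(20 - 3 i \sqrt{5}\right) + \left(-21\right)^{2}} = - \frac{22}{\left(20 - 3 i \sqrt{5}\right) + 441} = - \frac{22}{461 - 3 i \sqrt{5}}$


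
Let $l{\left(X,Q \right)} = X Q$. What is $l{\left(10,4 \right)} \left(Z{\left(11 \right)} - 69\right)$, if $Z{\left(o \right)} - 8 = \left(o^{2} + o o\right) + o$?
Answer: $7680$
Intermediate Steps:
$Z{\left(o \right)} = 8 + o + 2 o^{2}$ ($Z{\left(o \right)} = 8 + \left(\left(o^{2} + o o\right) + o\right) = 8 + \left(\left(o^{2} + o^{2}\right) + o\right) = 8 + \left(2 o^{2} + o\right) = 8 + \left(o + 2 o^{2}\right) = 8 + o + 2 o^{2}$)
$l{\left(X,Q \right)} = Q X$
$l{\left(10,4 \right)} \left(Z{\left(11 \right)} - 69\right) = 4 \cdot 10 \left(\left(8 + 11 + 2 \cdot 11^{2}\right) - 69\right) = 40 \left(\left(8 + 11 + 2 \cdot 121\right) - 69\right) = 40 \left(\left(8 + 11 + 242\right) - 69\right) = 40 \left(261 - 69\right) = 40 \cdot 192 = 7680$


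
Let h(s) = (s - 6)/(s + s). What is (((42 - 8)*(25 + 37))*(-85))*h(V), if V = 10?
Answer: -35836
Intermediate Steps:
h(s) = (-6 + s)/(2*s) (h(s) = (-6 + s)/((2*s)) = (-6 + s)*(1/(2*s)) = (-6 + s)/(2*s))
(((42 - 8)*(25 + 37))*(-85))*h(V) = (((42 - 8)*(25 + 37))*(-85))*((½)*(-6 + 10)/10) = ((34*62)*(-85))*((½)*(⅒)*4) = (2108*(-85))*(⅕) = -179180*⅕ = -35836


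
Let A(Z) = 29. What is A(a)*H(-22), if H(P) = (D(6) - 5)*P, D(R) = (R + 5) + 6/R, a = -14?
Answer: -4466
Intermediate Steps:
D(R) = 5 + R + 6/R (D(R) = (5 + R) + 6/R = 5 + R + 6/R)
H(P) = 7*P (H(P) = ((5 + 6 + 6/6) - 5)*P = ((5 + 6 + 6*(⅙)) - 5)*P = ((5 + 6 + 1) - 5)*P = (12 - 5)*P = 7*P)
A(a)*H(-22) = 29*(7*(-22)) = 29*(-154) = -4466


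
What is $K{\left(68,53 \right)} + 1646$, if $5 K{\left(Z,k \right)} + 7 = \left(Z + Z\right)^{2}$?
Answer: $\frac{26719}{5} \approx 5343.8$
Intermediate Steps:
$K{\left(Z,k \right)} = - \frac{7}{5} + \frac{4 Z^{2}}{5}$ ($K{\left(Z,k \right)} = - \frac{7}{5} + \frac{\left(Z + Z\right)^{2}}{5} = - \frac{7}{5} + \frac{\left(2 Z\right)^{2}}{5} = - \frac{7}{5} + \frac{4 Z^{2}}{5}$)
$K{\left(68,53 \right)} + 1646 = \left(- \frac{7}{5} + \frac{4 \cdot 68^{2}}{5}\right) + 1646 = \left(- \frac{7}{5} + \frac{4}{5} \cdot 4624\right) + 1646 = \left(- \frac{7}{5} + \frac{18496}{5}\right) + 1646 = \frac{18489}{5} + 1646 = \frac{26719}{5}$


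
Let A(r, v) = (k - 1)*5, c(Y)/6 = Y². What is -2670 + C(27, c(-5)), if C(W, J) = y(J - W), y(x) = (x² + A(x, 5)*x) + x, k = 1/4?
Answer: 48483/4 ≈ 12121.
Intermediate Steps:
k = ¼ ≈ 0.25000
c(Y) = 6*Y²
A(r, v) = -15/4 (A(r, v) = (¼ - 1)*5 = -¾*5 = -15/4)
y(x) = x² - 11*x/4 (y(x) = (x² - 15*x/4) + x = x² - 11*x/4)
C(W, J) = (J - W)*(-11 - 4*W + 4*J)/4 (C(W, J) = (J - W)*(-11 + 4*(J - W))/4 = (J - W)*(-11 + (-4*W + 4*J))/4 = (J - W)*(-11 - 4*W + 4*J)/4)
-2670 + C(27, c(-5)) = -2670 - (6*(-5)² - 1*27)*(11 - 24*(-5)² + 4*27)/4 = -2670 - (6*25 - 27)*(11 - 24*25 + 108)/4 = -2670 - (150 - 27)*(11 - 4*150 + 108)/4 = -2670 - ¼*123*(11 - 600 + 108) = -2670 - ¼*123*(-481) = -2670 + 59163/4 = 48483/4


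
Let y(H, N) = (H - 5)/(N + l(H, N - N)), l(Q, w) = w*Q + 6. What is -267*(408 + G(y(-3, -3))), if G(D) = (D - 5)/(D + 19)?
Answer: -5331723/49 ≈ -1.0881e+5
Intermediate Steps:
l(Q, w) = 6 + Q*w (l(Q, w) = Q*w + 6 = 6 + Q*w)
y(H, N) = (-5 + H)/(6 + N) (y(H, N) = (H - 5)/(N + (6 + H*(N - N))) = (-5 + H)/(N + (6 + H*0)) = (-5 + H)/(N + (6 + 0)) = (-5 + H)/(N + 6) = (-5 + H)/(6 + N))
G(D) = (-5 + D)/(19 + D)
-267*(408 + G(y(-3, -3))) = -267*(408 + (-5 + (-5 - 3)/(6 - 3))/(19 + (-5 - 3)/(6 - 3))) = -267*(408 + (-5 - 8/3)/(19 - 8/3)) = -267*(408 - 23/3/(49/3)) = -267*(408 + (3/49)*(-23/3)) = -267*(408 - 23/49) = -267*19969/49 = -5331723/49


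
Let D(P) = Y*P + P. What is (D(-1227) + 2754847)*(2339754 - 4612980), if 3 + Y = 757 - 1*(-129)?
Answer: -3796694327454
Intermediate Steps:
Y = 883 (Y = -3 + (757 - 1*(-129)) = -3 + (757 + 129) = -3 + 886 = 883)
D(P) = 884*P (D(P) = 883*P + P = 884*P)
(D(-1227) + 2754847)*(2339754 - 4612980) = (884*(-1227) + 2754847)*(2339754 - 4612980) = (-1084668 + 2754847)*(-2273226) = 1670179*(-2273226) = -3796694327454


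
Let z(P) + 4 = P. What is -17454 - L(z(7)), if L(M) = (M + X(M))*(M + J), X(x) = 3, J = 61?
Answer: -17838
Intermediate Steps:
z(P) = -4 + P
L(M) = (3 + M)*(61 + M) (L(M) = (M + 3)*(M + 61) = (3 + M)*(61 + M))
-17454 - L(z(7)) = -17454 - (183 + (-4 + 7)² + 64*(-4 + 7)) = -17454 - (183 + 3² + 64*3) = -17454 - (183 + 9 + 192) = -17454 - 1*384 = -17454 - 384 = -17838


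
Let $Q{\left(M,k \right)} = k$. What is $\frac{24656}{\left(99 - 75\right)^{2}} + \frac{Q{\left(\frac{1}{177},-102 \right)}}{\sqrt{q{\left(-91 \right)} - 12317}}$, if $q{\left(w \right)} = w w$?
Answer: $\frac{1541}{36} + \frac{51 i \sqrt{1009}}{1009} \approx 42.806 + 1.6056 i$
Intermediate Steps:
$q{\left(w \right)} = w^{2}$
$\frac{24656}{\left(99 - 75\right)^{2}} + \frac{Q{\left(\frac{1}{177},-102 \right)}}{\sqrt{q{\left(-91 \right)} - 12317}} = \frac{24656}{\left(99 - 75\right)^{2}} - \frac{102}{\sqrt{\left(-91\right)^{2} - 12317}} = \frac{24656}{24^{2}} - \frac{102}{\sqrt{8281 - 12317}} = \frac{24656}{576} - \frac{102}{\sqrt{-4036}} = 24656 \cdot \frac{1}{576} - \frac{102}{2 i \sqrt{1009}} = \frac{1541}{36} - 102 \left(- \frac{i \sqrt{1009}}{2018}\right) = \frac{1541}{36} + \frac{51 i \sqrt{1009}}{1009}$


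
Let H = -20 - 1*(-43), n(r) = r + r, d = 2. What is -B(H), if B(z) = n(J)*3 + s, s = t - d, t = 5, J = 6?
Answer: -39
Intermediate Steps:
n(r) = 2*r
H = 23 (H = -20 + 43 = 23)
s = 3 (s = 5 - 1*2 = 5 - 2 = 3)
B(z) = 39 (B(z) = (2*6)*3 + 3 = 12*3 + 3 = 36 + 3 = 39)
-B(H) = -1*39 = -39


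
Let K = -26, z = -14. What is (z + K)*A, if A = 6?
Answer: -240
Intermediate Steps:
(z + K)*A = (-14 - 26)*6 = -40*6 = -240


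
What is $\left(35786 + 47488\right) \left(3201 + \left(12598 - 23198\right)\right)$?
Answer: $-616144326$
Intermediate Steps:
$\left(35786 + 47488\right) \left(3201 + \left(12598 - 23198\right)\right) = 83274 \left(3201 + \left(12598 - 23198\right)\right) = 83274 \left(3201 - 10600\right) = 83274 \left(-7399\right) = -616144326$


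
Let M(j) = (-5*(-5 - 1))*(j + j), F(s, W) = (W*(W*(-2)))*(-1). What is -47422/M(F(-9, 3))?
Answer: -23711/540 ≈ -43.909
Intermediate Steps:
F(s, W) = 2*W² (F(s, W) = (W*(-2*W))*(-1) = -2*W²*(-1) = 2*W²)
M(j) = 60*j (M(j) = (-5*(-6))*(2*j) = 30*(2*j) = 60*j)
-47422/M(F(-9, 3)) = -47422/(60*(2*3²)) = -47422/(60*(2*9)) = -47422/(60*18) = -47422/1080 = -47422*1/1080 = -23711/540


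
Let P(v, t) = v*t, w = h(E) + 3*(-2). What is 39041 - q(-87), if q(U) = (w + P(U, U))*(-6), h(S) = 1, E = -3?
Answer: 84425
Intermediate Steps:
w = -5 (w = 1 + 3*(-2) = 1 - 6 = -5)
P(v, t) = t*v
q(U) = 30 - 6*U² (q(U) = (-5 + U*U)*(-6) = (-5 + U²)*(-6) = 30 - 6*U²)
39041 - q(-87) = 39041 - (30 - 6*(-87)²) = 39041 - (30 - 6*7569) = 39041 - (30 - 45414) = 39041 - 1*(-45384) = 39041 + 45384 = 84425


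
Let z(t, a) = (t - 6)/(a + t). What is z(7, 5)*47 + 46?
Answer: 599/12 ≈ 49.917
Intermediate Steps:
z(t, a) = (-6 + t)/(a + t)
z(7, 5)*47 + 46 = ((-6 + 7)/(5 + 7))*47 + 46 = (1/12)*47 + 46 = 47/12 + 46 = 599/12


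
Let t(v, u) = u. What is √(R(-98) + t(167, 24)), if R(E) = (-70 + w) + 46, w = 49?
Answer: 7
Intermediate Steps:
R(E) = 25 (R(E) = (-70 + 49) + 46 = -21 + 46 = 25)
√(R(-98) + t(167, 24)) = √(25 + 24) = √49 = 7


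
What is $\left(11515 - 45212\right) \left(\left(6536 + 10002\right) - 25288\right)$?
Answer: $294848750$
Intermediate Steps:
$\left(11515 - 45212\right) \left(\left(6536 + 10002\right) - 25288\right) = - 33697 \left(16538 - 25288\right) = \left(-33697\right) \left(-8750\right) = 294848750$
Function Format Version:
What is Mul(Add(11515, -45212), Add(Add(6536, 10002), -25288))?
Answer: 294848750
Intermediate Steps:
Mul(Add(11515, -45212), Add(Add(6536, 10002), -25288)) = Mul(-33697, Add(16538, -25288)) = Mul(-33697, -8750) = 294848750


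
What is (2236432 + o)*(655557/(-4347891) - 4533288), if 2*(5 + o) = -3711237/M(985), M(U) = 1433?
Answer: -42087206086285719634975/4153685202 ≈ -1.0132e+13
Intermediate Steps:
o = -3725567/2866 (o = -5 + (-3711237/1433)/2 = -5 + (-3711237*1/1433)/2 = -5 + (½)*(-3711237/1433) = -5 - 3711237/2866 = -3725567/2866 ≈ -1299.9)
(2236432 + o)*(655557/(-4347891) - 4533288) = (2236432 - 3725567/2866)*(655557/(-4347891) - 4533288) = 6405888545*(655557*(-1/4347891) - 4533288)/2866 = 6405888545*(-218519/1449297 - 4533288)/2866 = (6405888545/2866)*(-6570080917055/1449297) = -42087206086285719634975/4153685202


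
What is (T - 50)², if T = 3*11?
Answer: 289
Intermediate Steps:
T = 33
(T - 50)² = (33 - 50)² = (-17)² = 289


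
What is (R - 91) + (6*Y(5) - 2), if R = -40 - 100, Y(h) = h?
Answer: -203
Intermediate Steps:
R = -140
(R - 91) + (6*Y(5) - 2) = (-140 - 91) + (6*5 - 2) = -231 + (30 - 2) = -231 + 28 = -203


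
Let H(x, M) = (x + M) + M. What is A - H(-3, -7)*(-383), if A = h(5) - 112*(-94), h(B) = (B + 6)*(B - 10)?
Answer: 3962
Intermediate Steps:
h(B) = (-10 + B)*(6 + B) (h(B) = (6 + B)*(-10 + B) = (-10 + B)*(6 + B))
H(x, M) = x + 2*M (H(x, M) = (M + x) + M = x + 2*M)
A = 10473 (A = (-60 + 5**2 - 4*5) - 112*(-94) = (-60 + 25 - 20) + 10528 = -55 + 10528 = 10473)
A - H(-3, -7)*(-383) = 10473 - (-3 + 2*(-7))*(-383) = 10473 - (-3 - 14)*(-383) = 10473 - (-17)*(-383) = 10473 - 1*6511 = 10473 - 6511 = 3962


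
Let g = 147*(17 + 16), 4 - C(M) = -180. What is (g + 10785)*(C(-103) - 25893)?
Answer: -401985924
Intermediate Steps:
C(M) = 184 (C(M) = 4 - 1*(-180) = 4 + 180 = 184)
g = 4851 (g = 147*33 = 4851)
(g + 10785)*(C(-103) - 25893) = (4851 + 10785)*(184 - 25893) = 15636*(-25709) = -401985924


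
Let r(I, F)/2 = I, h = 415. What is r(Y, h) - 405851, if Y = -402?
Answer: -406655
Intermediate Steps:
r(I, F) = 2*I
r(Y, h) - 405851 = 2*(-402) - 405851 = -804 - 405851 = -406655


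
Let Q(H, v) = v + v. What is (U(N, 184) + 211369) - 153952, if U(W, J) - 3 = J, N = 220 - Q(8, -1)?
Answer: 57604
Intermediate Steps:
Q(H, v) = 2*v
N = 222 (N = 220 - 2*(-1) = 220 - 1*(-2) = 220 + 2 = 222)
U(W, J) = 3 + J
(U(N, 184) + 211369) - 153952 = ((3 + 184) + 211369) - 153952 = (187 + 211369) - 153952 = 211556 - 153952 = 57604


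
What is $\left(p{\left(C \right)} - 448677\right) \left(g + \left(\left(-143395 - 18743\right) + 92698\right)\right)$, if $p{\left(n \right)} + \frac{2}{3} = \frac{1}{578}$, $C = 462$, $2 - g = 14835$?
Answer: $\frac{21854996631461}{578} \approx 3.7811 \cdot 10^{10}$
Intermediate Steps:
$g = -14833$ ($g = 2 - 14835 = -14833$)
$p{\left(n \right)} = - \frac{1153}{1734}$ ($p{\left(n \right)} = - \frac{2}{3} + \frac{1}{578} = - \frac{1153}{1734}$)
$\left(p{\left(C \right)} - 448677\right) \left(g + \left(\left(-143395 - 18743\right) + 92698\right)\right) = \left(- \frac{1153}{1734} - 448677\right) \left(-14833 + \left(\left(-143395 - 18743\right) + 92698\right)\right) = - \frac{778007071 \left(-14833 + \left(-162138 + 92698\right)\right)}{1734} = - \frac{778007071 \left(-14833 - 69440\right)}{1734} = \left(- \frac{778007071}{1734}\right) \left(-84273\right) = \frac{21854996631461}{578}$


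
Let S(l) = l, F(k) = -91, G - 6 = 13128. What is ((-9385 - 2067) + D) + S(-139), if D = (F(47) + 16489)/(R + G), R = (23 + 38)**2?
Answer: -195349907/16855 ≈ -11590.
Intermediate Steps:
G = 13134 (G = 6 + 13128 = 13134)
R = 3721 (R = 61**2 = 3721)
D = 16398/16855 (D = (-91 + 16489)/(3721 + 13134) = 16398/16855 ≈ 0.97289)
((-9385 - 2067) + D) + S(-139) = ((-9385 - 2067) + 16398/16855) - 139 = (-11452 + 16398/16855) - 139 = -193007062/16855 - 139 = -195349907/16855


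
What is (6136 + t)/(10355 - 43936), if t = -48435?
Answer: 42299/33581 ≈ 1.2596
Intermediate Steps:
(6136 + t)/(10355 - 43936) = (6136 - 48435)/(10355 - 43936) = -42299/(-33581) = -42299*(-1/33581) = 42299/33581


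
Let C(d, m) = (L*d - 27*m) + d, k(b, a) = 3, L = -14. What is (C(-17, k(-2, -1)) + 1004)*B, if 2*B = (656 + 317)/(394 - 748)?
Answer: -278278/177 ≈ -1572.2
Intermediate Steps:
C(d, m) = -27*m - 13*d (C(d, m) = (-14*d - 27*m) + d = (-27*m - 14*d) + d = -27*m - 13*d)
B = -973/708 (B = ((656 + 317)/(394 - 748))/2 = (973/(-354))/2 = (973*(-1/354))/2 = (½)*(-973/354) = -973/708 ≈ -1.3743)
(C(-17, k(-2, -1)) + 1004)*B = ((-27*3 - 13*(-17)) + 1004)*(-973/708) = ((-81 + 221) + 1004)*(-973/708) = (140 + 1004)*(-973/708) = 1144*(-973/708) = -278278/177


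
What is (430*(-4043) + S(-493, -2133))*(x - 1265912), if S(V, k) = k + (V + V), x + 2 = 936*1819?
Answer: -760508402030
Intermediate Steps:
x = 1702582 (x = -2 + 936*1819 = -2 + 1702584 = 1702582)
S(V, k) = k + 2*V
(430*(-4043) + S(-493, -2133))*(x - 1265912) = (430*(-4043) + (-2133 + 2*(-493)))*(1702582 - 1265912) = (-1738490 + (-2133 - 986))*436670 = (-1738490 - 3119)*436670 = -1741609*436670 = -760508402030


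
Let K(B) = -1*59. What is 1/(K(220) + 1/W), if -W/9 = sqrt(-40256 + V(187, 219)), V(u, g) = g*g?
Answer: -36822195/2172509504 + 9*sqrt(7705)/2172509504 ≈ -0.016949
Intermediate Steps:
V(u, g) = g**2
K(B) = -59
W = -9*sqrt(7705) (W = -9*sqrt(-40256 + 219**2) = -9*sqrt(-40256 + 47961) = -9*sqrt(7705) ≈ -790.00)
1/(K(220) + 1/W) = 1/(-59 + 1/(-9*sqrt(7705))) = 1/(-59 - sqrt(7705)/69345)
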